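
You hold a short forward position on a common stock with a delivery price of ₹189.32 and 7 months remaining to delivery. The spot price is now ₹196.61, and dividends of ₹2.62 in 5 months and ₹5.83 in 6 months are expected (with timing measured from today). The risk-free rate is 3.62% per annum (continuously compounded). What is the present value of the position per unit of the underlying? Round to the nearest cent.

PV(remaining dividends) I = 2.62·e^(−0.0362·5/12) + 5.83·e^(−0.0362·6/12) = 8.3062
Current forward F = (S − I)·e^(rT) = (196.61 − 8.3062)·e^(0.0362·7/12) = 188.3038 × 1.021341 = 192.3224
Value (long) = (F − K)·e^(−rT) = (192.3224 − 189.32) × 0.979105 = 2.9397
Short position value = −(long value) = -₹2.94

-₹2.94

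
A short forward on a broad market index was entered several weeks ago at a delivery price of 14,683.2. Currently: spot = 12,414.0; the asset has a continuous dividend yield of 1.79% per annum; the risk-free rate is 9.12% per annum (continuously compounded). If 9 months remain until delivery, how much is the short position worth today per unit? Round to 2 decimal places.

Current fair forward for the remaining 9 months: F = S·e^((r − q)·T), (r − q) = 0.0912 − 0.0179 = 0.0733
F = 12414.0 · e^(0.0733 × 9/12) = 12414.0 × 1.05651420 = 13115.5673
Value of long forward = (F − K)·e^(−rT) = (13115.5673 − 14683.2) · e^(−0.0912·9/12)
= -1567.6327 × 0.93388684 = -1463.99
Short position value = −(long value) = 1463.99

1463.99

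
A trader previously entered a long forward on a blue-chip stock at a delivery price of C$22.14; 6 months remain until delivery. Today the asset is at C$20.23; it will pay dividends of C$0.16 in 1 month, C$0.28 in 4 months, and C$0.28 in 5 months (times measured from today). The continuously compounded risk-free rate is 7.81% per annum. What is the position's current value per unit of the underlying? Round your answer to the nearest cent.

PV(remaining dividends) I = 0.16·e^(−0.0781·1/12) + 0.28·e^(−0.0781·4/12) + 0.28·e^(−0.0781·5/12) = 0.7028
Current forward F = (S − I)·e^(rT) = (20.23 − 0.7028)·e^(0.0781·6/12) = 19.5272 × 1.039822 = 20.3048
Value (long) = (F − K)·e^(−rT) = (20.3048 − 22.14) × 0.961703 = -1.7649
Value = -C$1.76

-C$1.76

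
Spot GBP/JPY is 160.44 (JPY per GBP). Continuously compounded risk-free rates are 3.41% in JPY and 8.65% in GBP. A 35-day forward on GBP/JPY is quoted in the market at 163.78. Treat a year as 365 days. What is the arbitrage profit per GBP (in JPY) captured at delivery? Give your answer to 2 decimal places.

4.14 per GBP (in JPY)

Fair forward: F* = S·e^(carry·T), with carry = (r_JPY − r_GBP) = 0.0341 − 0.0865 = -0.0524
F* = 160.44 · e^(-0.0524 × 35/365) = 160.44 · e^-0.005025 = 160.44 × 0.994988 = 159.6359
Market 163.78 > fair 159.6359: forward overpriced → cash-and-carry (buy spot, short the forward).
At maturity, profit = |F_mkt − F*| = |163.78 − 159.6359| = 4.14 per GBP (in JPY)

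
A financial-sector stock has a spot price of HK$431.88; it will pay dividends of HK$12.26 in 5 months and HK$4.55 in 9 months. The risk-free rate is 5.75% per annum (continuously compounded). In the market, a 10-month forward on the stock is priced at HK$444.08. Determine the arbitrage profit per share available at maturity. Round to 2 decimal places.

HK$8.13 per share

PV(dividends) I = 12.26·e^(−0.0575·5/12) + 4.55·e^(−0.0575·9/12) = 16.3277
Fair forward F* = (S − I)·e^(rT) = (431.88 − 16.3277)·e^0.047917 = 415.5523 × 1.049084 = 435.9493
Market HK$444.08 > fair 435.9493: forward overpriced → cash-and-carry (borrow at r, buy the stock and collect the dividends, short the forward).
Profit at T = |F_mkt − F*| = |444.08 − 435.9493| = HK$8.13 per share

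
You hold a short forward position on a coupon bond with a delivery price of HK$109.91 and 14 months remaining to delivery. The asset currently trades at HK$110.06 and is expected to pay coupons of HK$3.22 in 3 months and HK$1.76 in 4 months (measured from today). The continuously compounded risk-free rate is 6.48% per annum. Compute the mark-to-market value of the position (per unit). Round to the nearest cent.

-HK$3.26

PV(remaining coupons) I = 3.22·e^(−0.0648·3/12) + 1.76·e^(−0.0648·4/12) = 4.8906
Current forward F = (S − I)·e^(rT) = (110.06 − 4.8906)·e^(0.0648·14/12) = 105.1694 × 1.078531 = 113.4285
Value (long) = (F − K)·e^(−rT) = (113.4285 − 109.91) × 0.927187 = 3.2623
Short position value = −(long value) = -HK$3.26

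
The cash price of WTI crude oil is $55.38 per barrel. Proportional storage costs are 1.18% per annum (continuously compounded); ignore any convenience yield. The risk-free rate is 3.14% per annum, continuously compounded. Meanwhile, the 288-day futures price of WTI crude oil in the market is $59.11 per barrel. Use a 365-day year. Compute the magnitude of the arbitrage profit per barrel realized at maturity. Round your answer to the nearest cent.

$1.81 per barrel

Fair futures: F* = S·e^(carry·T), with carry = (r + u) = 0.0314 + 0.0118 = 0.0432
F* = 55.38 · e^(0.0432 × 288/365) = 55.38 · e^0.034087 = 55.38 × 1.034675 = $57.3003
Market $59.11 > fair $57.3003: forward overpriced → cash-and-carry (buy spot, short the forward).
At maturity, profit = |F_mkt − F*| = |59.11 − 57.3003| = $1.81 per barrel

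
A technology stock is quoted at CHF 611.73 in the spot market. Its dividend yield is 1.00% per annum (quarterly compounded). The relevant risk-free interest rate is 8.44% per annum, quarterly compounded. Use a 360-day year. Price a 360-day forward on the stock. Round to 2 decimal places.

F = S · (1+r/4)^(4T) / (1+q/4)^(4T)
= 611.73 × 1.087109 / 1.010038 = 611.73 × 1.076305
F = CHF 658.41

CHF 658.41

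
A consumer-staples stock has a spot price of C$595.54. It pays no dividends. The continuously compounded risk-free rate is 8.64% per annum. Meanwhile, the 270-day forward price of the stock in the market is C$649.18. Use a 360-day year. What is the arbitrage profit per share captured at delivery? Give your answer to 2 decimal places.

C$13.77 per share

Fair forward: F* = S·e^(carry·T), with carry = r = 0.0864
F* = 595.54 · e^(0.0864 × 270/360) = 595.54 · e^0.064800 = 595.54 × 1.066946 = C$635.4090
Market C$649.18 > fair C$635.4090: forward overpriced → cash-and-carry (buy spot, short the forward).
At maturity, profit = |F_mkt − F*| = |649.18 − 635.4090| = C$13.77 per share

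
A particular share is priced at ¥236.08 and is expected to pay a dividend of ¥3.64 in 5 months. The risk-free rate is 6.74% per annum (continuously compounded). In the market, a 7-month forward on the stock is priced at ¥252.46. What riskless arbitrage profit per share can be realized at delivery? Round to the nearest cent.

¥10.59 per share

PV(dividends) I = 3.64·e^(−0.0674·5/12) = 3.5392
Fair forward F* = (S − I)·e^(rT) = (236.08 − 3.5392)·e^0.039317 = 232.5408 × 1.040100 = 241.8657
Market ¥252.46 > fair 241.8657: forward overpriced → cash-and-carry (borrow at r, buy the stock and collect the dividends, short the forward).
Profit at T = |F_mkt − F*| = |252.46 − 241.8657| = ¥10.59 per share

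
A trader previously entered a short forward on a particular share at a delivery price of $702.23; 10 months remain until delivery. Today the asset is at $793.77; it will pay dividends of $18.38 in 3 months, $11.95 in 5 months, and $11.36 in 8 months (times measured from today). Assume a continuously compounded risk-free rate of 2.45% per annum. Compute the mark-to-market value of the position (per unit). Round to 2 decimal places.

PV(remaining dividends) I = 18.38·e^(−0.0245·3/12) + 11.95·e^(−0.0245·5/12) + 11.36·e^(−0.0245·8/12) = 41.2724
Current forward F = (S − I)·e^(rT) = (793.77 − 41.2724)·e^(0.0245·10/12) = 752.4976 × 1.020627 = 768.0194
Value (long) = (F − K)·e^(−rT) = (768.0194 − 702.23) × 0.979790 = 64.4598
Short position value = −(long value) = -$64.46

-$64.46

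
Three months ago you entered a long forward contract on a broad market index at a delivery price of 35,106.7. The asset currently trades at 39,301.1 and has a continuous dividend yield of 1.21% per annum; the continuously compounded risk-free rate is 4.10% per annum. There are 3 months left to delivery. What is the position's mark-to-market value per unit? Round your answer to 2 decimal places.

4433.70

Current fair forward for the remaining 3 months: F = S·e^((r − q)·T), (r − q) = 0.0410 − 0.0121 = 0.0289
F = 39301.1 · e^(0.0289 × 3/12) = 39301.1 × 1.00725116 = 39586.0786
Value of long forward = (F − K)·e^(−rT) = (39586.0786 − 35106.7) · e^(−0.0410·3/12)
= 4479.3786 × 0.98980235 = 4433.70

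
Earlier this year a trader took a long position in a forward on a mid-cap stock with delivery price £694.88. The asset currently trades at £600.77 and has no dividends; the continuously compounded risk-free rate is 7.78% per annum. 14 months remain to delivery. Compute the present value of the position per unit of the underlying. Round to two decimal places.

-£33.82

Current fair forward for the remaining 14 months: F = S·e^(r·T), r = 0.0778
F = 600.77 · e^(0.0778 × 14/12) = 600.77 × 1.095013 = 657.8510
Value of long forward = (F − K)·e^(−rT) = (657.8510 − 694.88) · e^(−0.0778·14/12)
= -37.0290 × 0.913231 = -33.82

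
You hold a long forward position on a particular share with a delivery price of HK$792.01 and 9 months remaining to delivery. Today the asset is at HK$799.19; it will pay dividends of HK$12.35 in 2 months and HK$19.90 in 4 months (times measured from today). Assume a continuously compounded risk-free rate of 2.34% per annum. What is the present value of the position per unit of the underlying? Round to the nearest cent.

PV(remaining dividends) I = 12.35·e^(−0.0234·2/12) + 19.90·e^(−0.0234·4/12) = 32.0473
Current forward F = (S − I)·e^(rT) = (799.19 − 32.0473)·e^(0.0234·9/12) = 767.1427 × 1.017705 = 780.7250
Value (long) = (F − K)·e^(−rT) = (780.7250 − 792.01) × 0.982603 = -11.0887
Value = -HK$11.09

-HK$11.09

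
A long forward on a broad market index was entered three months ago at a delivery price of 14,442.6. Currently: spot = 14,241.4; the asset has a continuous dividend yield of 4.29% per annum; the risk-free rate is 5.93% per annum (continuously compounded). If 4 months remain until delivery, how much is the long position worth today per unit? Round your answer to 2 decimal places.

Current fair forward for the remaining 4 months: F = S·e^((r − q)·T), (r − q) = 0.0593 − 0.0429 = 0.0164
F = 14241.4 · e^(0.0164 × 4/12) = 14241.4 × 1.00548164 = 14319.4662
Value of long forward = (F − K)·e^(−rT) = (14319.4662 − 14442.6) · e^(−0.0593·4/12)
= -123.1338 × 0.98042741 = -120.72

-120.72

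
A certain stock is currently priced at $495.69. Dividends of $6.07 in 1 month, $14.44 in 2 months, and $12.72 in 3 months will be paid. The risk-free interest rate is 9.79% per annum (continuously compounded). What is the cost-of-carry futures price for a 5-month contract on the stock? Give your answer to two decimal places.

$482.33

PV(dividends) I = 6.07·e^(−0.0979·1/12) + 14.44·e^(−0.0979·2/12) + 12.72·e^(−0.0979·3/12)
I = 6.0207 + 14.2063 + 12.4125 = 32.6395
F = (S − I)·e^(rT) = (495.69 − 32.6395) · e^(0.0979·5/12)
= 463.0505 · e^0.040792 = 463.0505 × 1.041635 = $482.33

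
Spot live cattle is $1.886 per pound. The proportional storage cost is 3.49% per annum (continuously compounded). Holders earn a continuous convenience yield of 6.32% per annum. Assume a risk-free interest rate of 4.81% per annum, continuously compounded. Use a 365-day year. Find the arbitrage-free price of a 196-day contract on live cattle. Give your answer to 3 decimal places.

Net carry = r + u − y = 0.0481 + 0.0349 − 0.0632 = 0.0198
F = S·e^((r+u−y)T) = 1.886 · e^(0.0198 × 196/365) = 1.886 · e^0.010632
= 1.886 × 1.010689 = $1.906 per pound

$1.906 per pound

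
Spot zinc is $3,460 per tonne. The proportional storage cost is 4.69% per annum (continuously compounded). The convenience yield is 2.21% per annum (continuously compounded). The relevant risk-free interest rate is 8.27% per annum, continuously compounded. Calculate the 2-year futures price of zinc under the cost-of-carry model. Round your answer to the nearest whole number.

Net carry = r + u − y = 0.0827 + 0.0469 − 0.0221 = 0.1075
F = S·e^((r+u−y)T) = 3460 · e^(0.1075 × 2) = 3460 · e^0.215000
= 3460 × 1.239862 = $4,290 per tonne

$4,290 per tonne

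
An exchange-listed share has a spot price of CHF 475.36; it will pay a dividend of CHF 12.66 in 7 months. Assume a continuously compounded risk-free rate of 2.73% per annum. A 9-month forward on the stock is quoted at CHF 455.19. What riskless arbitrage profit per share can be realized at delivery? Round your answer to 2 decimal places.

CHF 17.29 per share

PV(dividends) I = 12.66·e^(−0.0273·7/12) = 12.4600
Fair forward F* = (S − I)·e^(rT) = (475.36 − 12.4600)·e^0.020475 = 462.9000 × 1.020686 = 472.4755
Market CHF 455.19 < fair 472.4755: forward underpriced → reverse cash-and-carry (short the stock, invest proceeds at r, pay the dividends, go long the forward).
Profit at T = |F_mkt − F*| = |455.19 − 472.4755| = CHF 17.29 per share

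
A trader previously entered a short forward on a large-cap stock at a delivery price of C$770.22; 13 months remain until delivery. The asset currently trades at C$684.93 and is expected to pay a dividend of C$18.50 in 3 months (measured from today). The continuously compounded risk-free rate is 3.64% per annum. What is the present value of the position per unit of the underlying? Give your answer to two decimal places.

PV(remaining dividends) I = 18.50·e^(−0.0364·3/12) = 18.3324
Current forward F = (S − I)·e^(rT) = (684.93 − 18.3324)·e^(0.0364·13/12) = 666.5976 × 1.040221 = 693.4088
Value (long) = (F − K)·e^(−rT) = (693.4088 − 770.22) × 0.961334 = -73.8412
Short position value = −(long value) = C$73.84

C$73.84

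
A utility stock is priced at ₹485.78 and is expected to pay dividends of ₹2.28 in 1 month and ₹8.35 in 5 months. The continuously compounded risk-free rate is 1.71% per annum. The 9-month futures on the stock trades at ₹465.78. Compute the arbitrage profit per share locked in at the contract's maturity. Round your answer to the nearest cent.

₹15.57 per share

PV(dividends) I = 2.28·e^(−0.0171·1/12) + 8.35·e^(−0.0171·5/12) = 10.5675
Fair futures F* = (S − I)·e^(rT) = (485.78 − 10.5675)·e^0.012825 = 475.2125 × 1.012908 = 481.3465
Market ₹465.78 < fair 481.3465: forward underpriced → reverse cash-and-carry (short the stock, invest proceeds at r, pay the dividends, go long the forward).
Profit at T = |F_mkt − F*| = |465.78 − 481.3465| = ₹15.57 per share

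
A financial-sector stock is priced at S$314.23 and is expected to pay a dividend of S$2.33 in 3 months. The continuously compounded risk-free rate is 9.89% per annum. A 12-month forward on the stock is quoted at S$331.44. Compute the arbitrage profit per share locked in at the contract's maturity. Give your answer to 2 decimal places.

PV(dividends) I = 2.33·e^(−0.0989·3/12) = 2.2731
Fair forward F* = (S − I)·e^(rT) = (314.23 − 2.2731)·e^0.098900 = 311.9569 × 1.103956 = 344.3867
Market S$331.44 < fair 344.3867: forward underpriced → reverse cash-and-carry (short the stock, invest proceeds at r, pay the dividends, go long the forward).
Profit at T = |F_mkt − F*| = |331.44 − 344.3867| = S$12.95 per share

S$12.95 per share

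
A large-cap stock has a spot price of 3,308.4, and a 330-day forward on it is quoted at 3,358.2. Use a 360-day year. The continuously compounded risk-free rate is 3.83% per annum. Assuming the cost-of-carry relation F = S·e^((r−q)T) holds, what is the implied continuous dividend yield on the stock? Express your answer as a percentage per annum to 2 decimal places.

2.20%

From F = S·e^((r−q)T): (r − q) = ln(F/S)/T
ln(3358.2/3308.4) = ln(1.015053) = 0.014941
(r − q) = 0.014941 / (330/360) = 0.016299
q = r − ln(F/S)/T = 0.0383 − 0.016299 = 0.022001
q = 2.20%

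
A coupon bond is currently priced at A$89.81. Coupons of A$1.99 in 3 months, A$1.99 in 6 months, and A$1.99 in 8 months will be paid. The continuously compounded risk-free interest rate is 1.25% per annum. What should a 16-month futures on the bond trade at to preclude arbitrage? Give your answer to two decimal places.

A$85.28

PV(coupons) I = 1.99·e^(−0.0125·3/12) + 1.99·e^(−0.0125·6/12) + 1.99·e^(−0.0125·8/12)
I = 1.9838 + 1.9776 + 1.9735 = 5.9349
F = (S − I)·e^(rT) = (89.81 − 5.9349) · e^(0.0125·16/12)
= 83.8751 · e^0.016667 = 83.8751 × 1.016807 = A$85.28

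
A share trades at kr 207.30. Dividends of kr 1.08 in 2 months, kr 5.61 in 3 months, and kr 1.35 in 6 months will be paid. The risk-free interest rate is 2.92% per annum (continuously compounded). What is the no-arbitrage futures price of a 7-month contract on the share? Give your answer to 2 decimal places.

PV(dividends) I = 1.08·e^(−0.0292·2/12) + 5.61·e^(−0.0292·3/12) + 1.35·e^(−0.0292·6/12)
I = 1.0748 + 5.5692 + 1.3304 = 7.9744
F = (S − I)·e^(rT) = (207.30 − 7.9744) · e^(0.0292·7/12)
= 199.3256 · e^0.017033 = 199.3256 × 1.017179 = kr 202.75

kr 202.75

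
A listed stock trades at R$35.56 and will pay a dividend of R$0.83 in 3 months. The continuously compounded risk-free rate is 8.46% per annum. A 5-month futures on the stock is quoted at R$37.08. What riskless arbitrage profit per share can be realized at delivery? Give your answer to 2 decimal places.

PV(dividends) I = 0.83·e^(−0.0846·3/12) = 0.8126
Fair futures F* = (S − I)·e^(rT) = (35.56 − 0.8126)·e^0.035250 = 34.7474 × 1.035879 = 35.9941
Market R$37.08 > fair 35.9941: forward overpriced → cash-and-carry (borrow at r, buy the stock and collect the dividends, short the forward).
Profit at T = |F_mkt − F*| = |37.08 − 35.9941| = R$1.09 per share

R$1.09 per share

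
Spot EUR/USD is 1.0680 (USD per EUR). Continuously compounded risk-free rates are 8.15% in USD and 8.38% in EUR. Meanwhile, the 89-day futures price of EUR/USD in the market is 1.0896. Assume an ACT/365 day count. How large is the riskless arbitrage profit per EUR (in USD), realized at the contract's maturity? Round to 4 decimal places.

Fair futures: F* = S·e^(carry·T), with carry = (r_USD − r_EUR) = 0.0815 − 0.0838 = -0.0023
F* = 1.0680 · e^(-0.0023 × 89/365) = 1.0680 · e^-0.000561 = 1.0680 × 0.999439 = 1.0674
Market 1.0896 > fair 1.0674: forward overpriced → cash-and-carry (buy spot, short the forward).
At maturity, profit = |F_mkt − F*| = |1.0896 − 1.0674| = 0.0222 per EUR (in USD)

0.0222 per EUR (in USD)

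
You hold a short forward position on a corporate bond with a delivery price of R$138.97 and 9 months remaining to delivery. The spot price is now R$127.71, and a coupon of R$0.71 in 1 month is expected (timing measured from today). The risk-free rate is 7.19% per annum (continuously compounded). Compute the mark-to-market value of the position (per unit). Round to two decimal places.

PV(remaining coupons) I = 0.71·e^(−0.0719·1/12) = 0.7058
Current forward F = (S − I)·e^(rT) = (127.71 − 0.7058)·e^(0.0719·9/12) = 127.0042 × 1.055405 = 134.0409
Value (long) = (F − K)·e^(−rT) = (134.0409 − 138.97) × 0.947503 = -4.6703
Short position value = −(long value) = R$4.67

R$4.67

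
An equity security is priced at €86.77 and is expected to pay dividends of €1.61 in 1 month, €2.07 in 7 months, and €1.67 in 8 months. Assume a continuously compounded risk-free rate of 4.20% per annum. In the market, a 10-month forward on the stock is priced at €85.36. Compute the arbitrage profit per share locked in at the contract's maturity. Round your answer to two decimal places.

€0.93 per share

PV(dividends) I = 1.61·e^(−0.0420·1/12) + 2.07·e^(−0.0420·7/12) + 1.67·e^(−0.0420·8/12) = 5.2482
Fair forward F* = (S − I)·e^(rT) = (86.77 − 5.2482)·e^0.035000 = 81.5218 × 1.035620 = 84.4256
Market €85.36 > fair 84.4256: forward overpriced → cash-and-carry (borrow at r, buy the stock and collect the dividends, short the forward).
Profit at T = |F_mkt − F*| = |85.36 − 84.4256| = €0.93 per share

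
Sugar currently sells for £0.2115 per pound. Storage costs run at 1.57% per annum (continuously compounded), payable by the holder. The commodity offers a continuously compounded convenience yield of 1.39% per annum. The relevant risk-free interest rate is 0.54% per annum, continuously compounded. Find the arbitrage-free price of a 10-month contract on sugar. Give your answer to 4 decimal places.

Net carry = r + u − y = 0.0054 + 0.0157 − 0.0139 = 0.0072
F = S·e^((r+u−y)T) = 0.2115 · e^(0.0072 × 10/12) = 0.2115 · e^0.006000
= 0.2115 × 1.006018 = £0.2128 per pound

£0.2128 per pound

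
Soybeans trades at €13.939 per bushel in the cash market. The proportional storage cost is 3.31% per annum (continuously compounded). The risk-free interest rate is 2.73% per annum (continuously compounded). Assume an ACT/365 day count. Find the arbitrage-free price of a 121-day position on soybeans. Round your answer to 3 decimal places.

Net carry = r + u − y = 0.0273 + 0.0331 − 0.0000 = 0.0604
F = S·e^((r+u−y)T) = 13.939 · e^(0.0604 × 121/365) = 13.939 · e^0.020023
= 13.939 × 1.020225 = €14.221 per bushel

€14.221 per bushel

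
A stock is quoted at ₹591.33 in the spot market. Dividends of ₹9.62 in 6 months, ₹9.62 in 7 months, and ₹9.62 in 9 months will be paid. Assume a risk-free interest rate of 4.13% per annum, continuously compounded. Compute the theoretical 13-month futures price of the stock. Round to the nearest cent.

PV(dividends) I = 9.62·e^(−0.0413·6/12) + 9.62·e^(−0.0413·7/12) + 9.62·e^(−0.0413·9/12)
I = 9.4234 + 9.3910 + 9.3266 = 28.1410
F = (S − I)·e^(rT) = (591.33 − 28.1410) · e^(0.0413·13/12)
= 563.1890 · e^0.044742 = 563.1890 × 1.045758 = ₹588.96

₹588.96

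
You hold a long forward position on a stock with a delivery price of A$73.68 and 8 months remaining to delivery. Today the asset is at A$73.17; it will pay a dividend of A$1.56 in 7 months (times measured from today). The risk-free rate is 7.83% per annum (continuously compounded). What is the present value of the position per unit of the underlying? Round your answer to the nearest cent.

PV(remaining dividends) I = 1.56·e^(−0.0783·7/12) = 1.4903
Current forward F = (S − I)·e^(rT) = (73.17 − 1.4903)·e^(0.0783·8/12) = 71.6797 × 1.053586 = 75.5207
Value (long) = (F − K)·e^(−rT) = (75.5207 − 73.68) × 0.949139 = 1.7471
Value = A$1.75

A$1.75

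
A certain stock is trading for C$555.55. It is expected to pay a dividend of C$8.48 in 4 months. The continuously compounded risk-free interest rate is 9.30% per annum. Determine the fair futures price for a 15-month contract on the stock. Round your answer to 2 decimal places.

PV(dividends) I = 8.48·e^(−0.0930·4/12)
I = 8.2212
F = (S − I)·e^(rT) = (555.55 − 8.2212) · e^(0.0930·15/12)
= 547.3288 · e^0.116250 = 547.3288 × 1.123277 = C$614.80

C$614.80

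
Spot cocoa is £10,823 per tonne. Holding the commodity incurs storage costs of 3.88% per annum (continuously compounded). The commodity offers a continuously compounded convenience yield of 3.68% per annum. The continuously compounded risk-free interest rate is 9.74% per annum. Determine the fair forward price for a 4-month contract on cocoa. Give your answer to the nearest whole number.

£11,188 per tonne

Net carry = r + u − y = 0.0974 + 0.0388 − 0.0368 = 0.0994
F = S·e^((r+u−y)T) = 10823 · e^(0.0994 × 4/12) = 10823 · e^0.033133
= 10823 × 1.033688 = £11,188 per tonne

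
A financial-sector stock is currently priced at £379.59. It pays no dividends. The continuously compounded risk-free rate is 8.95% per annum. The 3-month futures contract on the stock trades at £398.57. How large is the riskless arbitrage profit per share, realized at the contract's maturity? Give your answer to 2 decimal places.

Fair futures: F* = S·e^(carry·T), with carry = r = 0.0895
F* = 379.59 · e^(0.0895 × 3/12) = 379.59 · e^0.022375 = 379.59 × 1.022627 = £388.1790
Market £398.57 > fair £388.1790: forward overpriced → cash-and-carry (buy spot, short the forward).
At maturity, profit = |F_mkt − F*| = |398.57 − 388.1790| = £10.39 per share

£10.39 per share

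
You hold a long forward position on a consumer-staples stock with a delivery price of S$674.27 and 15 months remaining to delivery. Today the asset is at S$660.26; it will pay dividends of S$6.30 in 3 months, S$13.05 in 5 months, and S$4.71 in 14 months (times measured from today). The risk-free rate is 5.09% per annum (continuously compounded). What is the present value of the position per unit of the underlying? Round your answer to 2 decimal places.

PV(remaining dividends) I = 6.30·e^(−0.0509·3/12) + 13.05·e^(−0.0509·5/12) + 4.71·e^(−0.0509·14/12) = 23.4349
Current forward F = (S − I)·e^(rT) = (660.26 − 23.4349)·e^(0.0509·15/12) = 636.8251 × 1.065693 = 678.6601
Value (long) = (F − K)·e^(−rT) = (678.6601 − 674.27) × 0.938357 = 4.1195
Value = S$4.12

S$4.12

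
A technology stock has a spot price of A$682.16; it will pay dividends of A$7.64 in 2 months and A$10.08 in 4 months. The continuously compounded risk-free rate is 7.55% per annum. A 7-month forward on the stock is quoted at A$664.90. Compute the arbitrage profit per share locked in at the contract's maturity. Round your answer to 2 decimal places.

A$29.82 per share

PV(dividends) I = 7.64·e^(−0.0755·2/12) + 10.08·e^(−0.0755·4/12) = 17.3740
Fair forward F* = (S − I)·e^(rT) = (682.16 − 17.3740)·e^0.044042 = 664.7860 × 1.045026 = 694.7187
Market A$664.90 < fair 694.7187: forward underpriced → reverse cash-and-carry (short the stock, invest proceeds at r, pay the dividends, go long the forward).
Profit at T = |F_mkt − F*| = |664.90 − 694.7187| = A$29.82 per share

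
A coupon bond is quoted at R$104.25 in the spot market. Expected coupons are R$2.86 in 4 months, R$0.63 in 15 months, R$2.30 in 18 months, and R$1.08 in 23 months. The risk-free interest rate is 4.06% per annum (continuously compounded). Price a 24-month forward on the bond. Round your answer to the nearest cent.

R$105.93

PV(coupons) I = 2.86·e^(−0.0406·4/12) + 0.63·e^(−0.0406·15/12) + 2.30·e^(−0.0406·18/12) + 1.08·e^(−0.0406·23/12)
I = 2.8216 + 0.5988 + 2.1641 + 0.9991 = 6.5836
F = (S − I)·e^(rT) = (104.25 − 6.5836) · e^(0.0406·24/12)
= 97.6664 · e^0.081200 = 97.6664 × 1.084588 = R$105.93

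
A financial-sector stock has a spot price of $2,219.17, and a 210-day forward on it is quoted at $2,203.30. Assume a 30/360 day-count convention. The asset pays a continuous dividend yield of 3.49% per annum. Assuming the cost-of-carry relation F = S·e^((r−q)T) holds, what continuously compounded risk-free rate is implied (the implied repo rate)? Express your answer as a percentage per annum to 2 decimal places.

2.26%

From F = S·e^((r−q)T): (r − q) = ln(F/S)/T
ln(2203.30/2219.17) = ln(0.992849) = -0.007177
(r − q) = -0.007177 / (210/360) = -0.012303
r = ln(F/S)/T + q = -0.012303 + 0.0349 = 0.022597
r = 2.26%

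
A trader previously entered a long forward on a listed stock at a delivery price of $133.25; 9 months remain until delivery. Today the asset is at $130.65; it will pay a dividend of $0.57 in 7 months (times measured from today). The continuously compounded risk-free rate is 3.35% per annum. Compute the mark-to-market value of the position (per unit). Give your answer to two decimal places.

PV(remaining dividends) I = 0.57·e^(−0.0335·7/12) = 0.5590
Current forward F = (S − I)·e^(rT) = (130.65 − 0.5590)·e^(0.0335·9/12) = 130.0910 × 1.025443 = 133.4009
Value (long) = (F − K)·e^(−rT) = (133.4009 − 133.25) × 0.975188 = 0.1472
Value = $0.15

$0.15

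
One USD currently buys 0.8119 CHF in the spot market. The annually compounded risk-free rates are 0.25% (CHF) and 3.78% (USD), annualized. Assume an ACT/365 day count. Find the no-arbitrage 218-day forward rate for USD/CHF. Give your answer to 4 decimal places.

By covered interest parity, F = S · (1+r_CHF)^T / (1+r_USD)^T
= 0.8119 × 1.001492 / 1.022408 = 0.8119 × 0.979542
F = 0.7953 CHF per USD

0.7953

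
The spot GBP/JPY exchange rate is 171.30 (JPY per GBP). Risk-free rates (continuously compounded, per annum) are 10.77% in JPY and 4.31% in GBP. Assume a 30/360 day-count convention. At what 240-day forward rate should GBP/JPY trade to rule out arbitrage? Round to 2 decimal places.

178.84

F = S·e^((r_JPY − r_GBP)T) = 171.30 · e^((0.1077 − 0.0431) × 240/360)
= 171.30 · e^0.043067 = 171.30 × 1.044008
F = 178.84 JPY per GBP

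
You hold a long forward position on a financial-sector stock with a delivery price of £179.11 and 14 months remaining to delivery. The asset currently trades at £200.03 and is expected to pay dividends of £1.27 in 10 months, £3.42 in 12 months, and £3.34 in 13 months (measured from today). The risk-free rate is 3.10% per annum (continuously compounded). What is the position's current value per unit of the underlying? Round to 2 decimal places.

PV(remaining dividends) I = 1.27·e^(−0.0310·10/12) + 3.42·e^(−0.0310·12/12) + 3.34·e^(−0.0310·13/12) = 7.7829
Current forward F = (S − I)·e^(rT) = (200.03 − 7.7829)·e^(0.0310·14/12) = 192.2471 × 1.036829 = 199.3274
Value (long) = (F − K)·e^(−rT) = (199.3274 − 179.11) × 0.964480 = 19.4993
Value = £19.50

£19.50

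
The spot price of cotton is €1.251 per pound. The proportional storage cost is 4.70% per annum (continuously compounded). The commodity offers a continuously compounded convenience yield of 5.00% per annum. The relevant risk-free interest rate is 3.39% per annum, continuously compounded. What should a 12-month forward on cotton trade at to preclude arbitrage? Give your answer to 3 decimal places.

€1.290 per pound

Net carry = r + u − y = 0.0339 + 0.0470 − 0.0500 = 0.0309
F = S·e^((r+u−y)T) = 1.251 · e^(0.0309 × 12/12) = 1.251 · e^0.030900
= 1.251 × 1.031382 = €1.290 per pound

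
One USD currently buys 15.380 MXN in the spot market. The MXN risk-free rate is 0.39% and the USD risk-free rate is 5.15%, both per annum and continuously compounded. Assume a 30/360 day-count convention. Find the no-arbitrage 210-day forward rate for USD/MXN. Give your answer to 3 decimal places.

F = S·e^((r_MXN − r_USD)T) = 15.380 · e^((0.0039 − 0.0515) × 210/360)
= 15.380 · e^-0.027767 = 15.380 × 0.972615
F = 14.959 MXN per USD

14.959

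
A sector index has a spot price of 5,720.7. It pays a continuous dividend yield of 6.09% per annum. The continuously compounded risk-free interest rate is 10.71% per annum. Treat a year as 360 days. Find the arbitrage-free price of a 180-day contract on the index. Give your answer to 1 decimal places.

F = S·e^((r − q)T) = 5720.7 · e^((0.1071 − 0.0609) × 180/360)
= 5720.7 · e^0.023100 = 5720.7 × 1.023369
F = 5,854.4

5,854.4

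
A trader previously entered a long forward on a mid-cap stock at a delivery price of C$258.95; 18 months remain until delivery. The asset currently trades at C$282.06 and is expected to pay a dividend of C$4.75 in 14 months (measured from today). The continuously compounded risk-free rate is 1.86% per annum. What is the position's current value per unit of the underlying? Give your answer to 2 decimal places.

PV(remaining dividends) I = 4.75·e^(−0.0186·14/12) = 4.6480
Current forward F = (S − I)·e^(rT) = (282.06 − 4.6480)·e^(0.0186·18/12) = 277.4120 × 1.028293 = 285.2608
Value (long) = (F − K)·e^(−rT) = (285.2608 − 258.95) × 0.972486 = 25.5869
Value = C$25.59

C$25.59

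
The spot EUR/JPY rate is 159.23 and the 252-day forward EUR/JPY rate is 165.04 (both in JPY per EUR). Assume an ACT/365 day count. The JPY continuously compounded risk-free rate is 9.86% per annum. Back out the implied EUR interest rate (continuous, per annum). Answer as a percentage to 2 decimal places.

4.67%

F = S·e^((r_JPY − r_EUR)T) ⇒ r_EUR = r_JPY − ln(F/S)/T
ln(165.04/159.23) = 0.035838; /(252/365) = 0.051908
r_EUR = 0.0986 − 0.051908 = 0.046692
r_EUR = 4.67%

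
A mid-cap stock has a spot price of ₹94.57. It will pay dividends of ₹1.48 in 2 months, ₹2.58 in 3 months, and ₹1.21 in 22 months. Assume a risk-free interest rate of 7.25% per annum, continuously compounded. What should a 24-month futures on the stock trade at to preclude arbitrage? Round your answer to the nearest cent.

PV(dividends) I = 1.48·e^(−0.0725·2/12) + 2.58·e^(−0.0725·3/12) + 1.21·e^(−0.0725·22/12)
I = 1.4622 + 2.5337 + 1.0594 = 5.0553
F = (S − I)·e^(rT) = (94.57 − 5.0553) · e^(0.0725·24/12)
= 89.5147 · e^0.145000 = 89.5147 × 1.156040 = ₹103.48

₹103.48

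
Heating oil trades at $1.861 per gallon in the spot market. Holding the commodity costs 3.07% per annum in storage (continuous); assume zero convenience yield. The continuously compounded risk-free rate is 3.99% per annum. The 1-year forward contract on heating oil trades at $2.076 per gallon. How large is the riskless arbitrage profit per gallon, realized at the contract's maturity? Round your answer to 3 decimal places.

Fair forward: F* = S·e^(carry·T), with carry = (r + u) = 0.0399 + 0.0307 = 0.0706
F* = 1.861 · e^(0.0706 × 1) = 1.861 · e^0.070600 = 1.861 × 1.073152 = $1.9971
Market $2.076 > fair $1.9971: forward overpriced → cash-and-carry (buy spot, short the forward).
At maturity, profit = |F_mkt − F*| = |2.076 − 1.9971| = $0.079 per gallon

$0.079 per gallon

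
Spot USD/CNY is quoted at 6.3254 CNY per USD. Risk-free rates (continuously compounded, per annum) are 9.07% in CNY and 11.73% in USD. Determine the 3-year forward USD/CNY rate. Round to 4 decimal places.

5.8402

F = S·e^((r_CNY − r_USD)T) = 6.3254 · e^((0.0907 − 0.1173) × 3)
= 6.3254 · e^-0.079800 = 6.3254 × 0.923301
F = 5.8402 CNY per USD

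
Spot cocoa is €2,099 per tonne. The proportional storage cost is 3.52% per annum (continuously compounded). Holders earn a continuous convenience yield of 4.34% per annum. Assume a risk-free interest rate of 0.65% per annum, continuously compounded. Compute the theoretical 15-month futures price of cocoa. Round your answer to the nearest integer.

€2,095 per tonne

Net carry = r + u − y = 0.0065 + 0.0352 − 0.0434 = -0.0017
F = S·e^((r+u−y)T) = 2099 · e^(-0.0017 × 15/12) = 2099 · e^-0.002125
= 2099 × 0.997877 = €2,095 per tonne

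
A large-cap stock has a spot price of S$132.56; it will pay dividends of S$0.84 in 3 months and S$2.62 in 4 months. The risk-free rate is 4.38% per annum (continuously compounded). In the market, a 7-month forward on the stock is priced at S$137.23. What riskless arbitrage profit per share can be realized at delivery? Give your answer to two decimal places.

PV(dividends) I = 0.84·e^(−0.0438·3/12) + 2.62·e^(−0.0438·4/12) = 3.4129
Fair forward F* = (S − I)·e^(rT) = (132.56 − 3.4129)·e^0.025550 = 129.1471 × 1.025879 = 132.4893
Market S$137.23 > fair 132.4893: forward overpriced → cash-and-carry (borrow at r, buy the stock and collect the dividends, short the forward).
Profit at T = |F_mkt − F*| = |137.23 − 132.4893| = S$4.74 per share

S$4.74 per share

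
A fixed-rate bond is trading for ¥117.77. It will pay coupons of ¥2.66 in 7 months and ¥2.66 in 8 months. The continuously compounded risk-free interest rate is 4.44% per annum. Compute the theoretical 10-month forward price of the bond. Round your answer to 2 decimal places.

¥116.84

PV(coupons) I = 2.66·e^(−0.0444·7/12) + 2.66·e^(−0.0444·8/12)
I = 2.5920 + 2.5824 = 5.1744
F = (S − I)·e^(rT) = (117.77 − 5.1744) · e^(0.0444·10/12)
= 112.5956 · e^0.037000 = 112.5956 × 1.037693 = ¥116.84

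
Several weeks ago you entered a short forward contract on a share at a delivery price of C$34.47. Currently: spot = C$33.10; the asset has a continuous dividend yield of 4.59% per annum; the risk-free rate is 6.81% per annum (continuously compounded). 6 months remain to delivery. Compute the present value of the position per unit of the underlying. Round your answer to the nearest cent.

Current fair forward for the remaining 6 months: F = S·e^((r − q)·T), (r − q) = 0.0681 − 0.0459 = 0.0222
F = 33.10 · e^(0.0222 × 6/12) = 33.10 × 1.011162 = 33.4695
Value of long forward = (F − K)·e^(−rT) = (33.4695 − 34.47) · e^(−0.0681·6/12)
= -1.0005 × 0.966523 = -0.97
Short position value = −(long value) = C$0.97

C$0.97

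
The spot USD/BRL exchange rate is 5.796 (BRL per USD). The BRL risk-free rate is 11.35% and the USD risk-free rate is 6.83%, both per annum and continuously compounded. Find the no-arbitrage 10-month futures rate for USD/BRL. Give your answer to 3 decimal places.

6.018

F = S·e^((r_BRL − r_USD)T) = 5.796 · e^((0.1135 − 0.0683) × 10/12)
= 5.796 · e^0.037667 = 5.796 × 1.038385
F = 6.018 BRL per USD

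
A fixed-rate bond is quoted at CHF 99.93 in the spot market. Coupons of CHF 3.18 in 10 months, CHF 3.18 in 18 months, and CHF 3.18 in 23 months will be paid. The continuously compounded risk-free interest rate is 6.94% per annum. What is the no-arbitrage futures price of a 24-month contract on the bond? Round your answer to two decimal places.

PV(coupons) I = 3.18·e^(−0.0694·10/12) + 3.18·e^(−0.0694·18/12) + 3.18·e^(−0.0694·23/12)
I = 3.0013 + 2.8656 + 2.7839 = 8.6508
F = (S − I)·e^(rT) = (99.93 − 8.6508) · e^(0.0694·24/12)
= 91.2792 · e^0.138800 = 91.2792 × 1.148894 = CHF 104.87

CHF 104.87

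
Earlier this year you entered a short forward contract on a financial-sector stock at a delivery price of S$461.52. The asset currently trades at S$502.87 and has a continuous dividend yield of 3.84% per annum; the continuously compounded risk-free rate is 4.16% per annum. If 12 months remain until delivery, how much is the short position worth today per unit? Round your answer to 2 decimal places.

Current fair forward for the remaining 12 months: F = S·e^((r − q)·T), (r − q) = 0.0416 − 0.0384 = 0.0032
F = 502.87 · e^(0.0032 × 12/12) = 502.87 × 1.003205 = 504.4817
Value of long forward = (F − K)·e^(−rT) = (504.4817 − 461.52) · e^(−0.0416·12/12)
= 42.9617 × 0.959253 = 41.21
Short position value = −(long value) = -S$41.21

-S$41.21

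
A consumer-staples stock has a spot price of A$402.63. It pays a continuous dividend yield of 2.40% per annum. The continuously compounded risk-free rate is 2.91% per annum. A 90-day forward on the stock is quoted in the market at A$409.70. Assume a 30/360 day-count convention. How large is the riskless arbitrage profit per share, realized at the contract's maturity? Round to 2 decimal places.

Fair forward: F* = S·e^(carry·T), with carry = (r − q) = 0.0291 − 0.0240 = 0.0051
F* = 402.63 · e^(0.0051 × 90/360) = 402.63 · e^0.001275 = 402.63 × 1.001276 = A$403.1438
Market A$409.70 > fair A$403.1438: forward overpriced → cash-and-carry (buy spot, short the forward).
At maturity, profit = |F_mkt − F*| = |409.70 − 403.1438| = A$6.56 per share

A$6.56 per share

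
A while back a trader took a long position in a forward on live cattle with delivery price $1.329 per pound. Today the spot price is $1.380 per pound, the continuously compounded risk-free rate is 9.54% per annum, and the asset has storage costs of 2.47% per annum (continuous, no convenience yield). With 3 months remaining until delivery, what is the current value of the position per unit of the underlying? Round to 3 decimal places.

Current fair forward for the remaining 3 months: F = S·e^((r + u)·T), (r + u) = 0.0954 + 0.0247 = 0.1201
F = 1.380 · e^(0.1201 × 3/12) = 1.380 × 1.030480 = 1.4221
Value of long forward = (F − K)·e^(−rT) = (1.4221 − 1.329) · e^(−0.0954·3/12)
= 0.0931 × 0.976432 = 0.091

$0.091 per pound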